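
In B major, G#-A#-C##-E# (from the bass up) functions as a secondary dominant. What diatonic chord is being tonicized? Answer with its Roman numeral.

iii

The chord is a dominant seventh chord on A#.
A dominant resolves down a perfect fifth: A# → D#. In B major, D# is scale degree 3, i.e. iii.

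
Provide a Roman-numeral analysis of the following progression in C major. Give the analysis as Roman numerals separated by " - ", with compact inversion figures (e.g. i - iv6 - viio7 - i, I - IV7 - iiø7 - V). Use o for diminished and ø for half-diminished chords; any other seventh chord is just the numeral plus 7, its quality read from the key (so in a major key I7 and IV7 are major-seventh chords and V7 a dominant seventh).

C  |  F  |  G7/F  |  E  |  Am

I - IV - V42 - V/vi - vi

C: root C is the tonic; major triad there is I.
F: root F is the subdominant; major triad there is IV.
G7/F: root G is the dominant; dominant seventh chord there is V42.
E is the secondary dominant of vi (major triad on E): V/vi.
Am: root A is the submediant; minor triad there is vi.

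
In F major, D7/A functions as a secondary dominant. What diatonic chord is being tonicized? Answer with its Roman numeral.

ii

The chord is a dominant seventh chord on D.
A dominant resolves down a perfect fifth: D → G. In F major, G is scale degree 2, i.e. ii.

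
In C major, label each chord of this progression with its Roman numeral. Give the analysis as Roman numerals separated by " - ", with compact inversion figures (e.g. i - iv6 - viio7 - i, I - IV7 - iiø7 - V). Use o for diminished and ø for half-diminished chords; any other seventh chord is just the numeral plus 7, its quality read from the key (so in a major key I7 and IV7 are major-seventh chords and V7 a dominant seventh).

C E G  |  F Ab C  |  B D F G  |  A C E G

C-E-G has root C, degree 1 in C major, so I.
F-Ab-C: minor triad on F — chromatic; iv (borrowed from the parallel minor).
B-D-F-G: dominant seventh chord on G = scale degree 5 → V65.
A-C-E-G: root A is the submediant; minor seventh chord there is vi7.

I - iv - V65 - vi7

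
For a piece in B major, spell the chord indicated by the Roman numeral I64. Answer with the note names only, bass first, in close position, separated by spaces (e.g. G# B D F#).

In B major, the tonic is B, and the diatonic chord built there is a major triad.
That chord is spelled B-D#-F#.
The figured bass 64 indicates second inversion, placing the fifth (F#) in the bass: F#-B-D#.

F# B D#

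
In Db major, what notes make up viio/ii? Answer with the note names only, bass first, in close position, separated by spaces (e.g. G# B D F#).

D F Ab

viio/ii is a secondary leading-tone chord. The target ii is Eb in Db major; the applied chord is rooted a semitone below, on D.
Building a diminished triad on D gives D-F-Ab.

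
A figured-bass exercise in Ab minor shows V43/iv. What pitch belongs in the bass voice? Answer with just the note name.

The applied chord V43/iv is rooted on Ab: Ab-C-Eb-Gb.
The figure 43 means second inversion — the fifth is in the bass.

Eb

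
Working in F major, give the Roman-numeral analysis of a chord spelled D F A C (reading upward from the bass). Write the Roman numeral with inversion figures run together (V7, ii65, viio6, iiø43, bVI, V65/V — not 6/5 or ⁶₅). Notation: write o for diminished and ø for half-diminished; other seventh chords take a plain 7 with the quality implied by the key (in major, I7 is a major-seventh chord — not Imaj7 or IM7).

Stacked in thirds the chord is D-F-A-C: a minor seventh chord on D.
D is scale degree 6 in F major, and a minor seventh chord on that degree is written vi7.

vi7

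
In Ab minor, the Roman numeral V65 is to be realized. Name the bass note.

G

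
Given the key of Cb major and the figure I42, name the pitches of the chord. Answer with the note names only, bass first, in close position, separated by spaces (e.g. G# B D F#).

The numeral's case and figure indicate a major seventh chord. In Cb major its root, the tonic, is Cb.
That chord is spelled Cb-Eb-Gb-Bb.
The figured bass 42 indicates third inversion, placing the seventh (Bb) in the bass: Bb-Cb-Eb-Gb.

Bb Cb Eb Gb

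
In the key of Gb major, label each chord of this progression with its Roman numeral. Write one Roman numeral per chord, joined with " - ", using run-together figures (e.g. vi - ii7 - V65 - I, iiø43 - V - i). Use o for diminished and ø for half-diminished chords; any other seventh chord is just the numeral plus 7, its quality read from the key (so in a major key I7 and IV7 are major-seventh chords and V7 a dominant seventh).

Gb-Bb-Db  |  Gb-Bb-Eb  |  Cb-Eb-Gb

I - vi6 - IV

Gb-Bb-Db: root Gb is the tonic; major triad there is I.
Gb-Bb-Eb has root Eb, degree 6 in Gb major, so vi6.
Cb-Eb-Gb: root Cb is the subdominant; major triad there is IV.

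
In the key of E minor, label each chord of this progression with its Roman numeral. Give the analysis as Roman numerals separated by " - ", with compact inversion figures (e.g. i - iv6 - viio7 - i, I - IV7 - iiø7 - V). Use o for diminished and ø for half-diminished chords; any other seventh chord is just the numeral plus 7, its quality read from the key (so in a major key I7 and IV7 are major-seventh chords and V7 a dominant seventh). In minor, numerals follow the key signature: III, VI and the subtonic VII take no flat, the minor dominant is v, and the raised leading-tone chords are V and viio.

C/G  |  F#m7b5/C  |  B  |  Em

C/G: root C is the submediant; major triad there is VI64.
F#m7b5/C has root F#, degree 2 in E minor, so iiø43.
B: major triad on B = scale degree 5 → V.
Em: minor triad on E = scale degree 1 → i.

VI64 - iiø43 - V - i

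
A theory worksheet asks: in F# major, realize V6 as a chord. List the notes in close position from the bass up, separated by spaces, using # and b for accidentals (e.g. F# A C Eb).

In F# major, scale degree 5 is C#, and the diatonic chord built there is a major triad.
That chord is spelled C#-E#-G#.
With the 6 figure the chord is in first inversion; from the bass E# upward in close position it reads E#-G#-C#.

E# G# C#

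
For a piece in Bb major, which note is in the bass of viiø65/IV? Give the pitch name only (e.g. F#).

The applied chord viiø65/IV is rooted on D: D-F-Ab-C.
The figure 65 means first inversion — the third is in the bass.

F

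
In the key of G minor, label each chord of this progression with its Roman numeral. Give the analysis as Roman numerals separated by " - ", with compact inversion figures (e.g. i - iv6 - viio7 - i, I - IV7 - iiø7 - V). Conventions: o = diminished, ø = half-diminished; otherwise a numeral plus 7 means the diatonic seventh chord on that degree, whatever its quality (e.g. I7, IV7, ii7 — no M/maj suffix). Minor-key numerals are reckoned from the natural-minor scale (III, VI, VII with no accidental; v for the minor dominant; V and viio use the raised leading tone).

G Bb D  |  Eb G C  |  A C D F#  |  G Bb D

i - iv6 - V43 - i

G-Bb-D has root G, degree 1 in G minor, so i.
Eb-G-C: minor triad on C = scale degree 4 → iv6.
A-C-D-F#: dominant seventh chord on D = scale degree 5 → V43.
G-Bb-D: minor triad on G = scale degree 1 → i.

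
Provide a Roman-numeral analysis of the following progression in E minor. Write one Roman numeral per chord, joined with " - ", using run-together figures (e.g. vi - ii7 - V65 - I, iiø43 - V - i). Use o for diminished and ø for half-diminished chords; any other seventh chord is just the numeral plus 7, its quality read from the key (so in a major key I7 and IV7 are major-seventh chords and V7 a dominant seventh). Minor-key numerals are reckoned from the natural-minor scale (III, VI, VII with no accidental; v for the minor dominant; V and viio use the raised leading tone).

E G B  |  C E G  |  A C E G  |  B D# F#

i - VI - iv7 - V

E-G-B has root E, degree 1 in E minor, so i.
C-E-G: root C is the submediant; major triad there is VI.
A-C-E-G: root A is the subdominant; minor seventh chord there is iv7.
B-D#-F# has root B, degree 5 in E minor, so V.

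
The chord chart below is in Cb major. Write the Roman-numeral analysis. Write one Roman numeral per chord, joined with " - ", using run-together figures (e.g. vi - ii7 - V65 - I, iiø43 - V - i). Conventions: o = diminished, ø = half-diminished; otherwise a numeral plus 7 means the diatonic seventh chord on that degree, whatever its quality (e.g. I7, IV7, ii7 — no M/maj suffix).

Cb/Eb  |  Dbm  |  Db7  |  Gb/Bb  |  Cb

I6 - ii - V7/V - V6 - I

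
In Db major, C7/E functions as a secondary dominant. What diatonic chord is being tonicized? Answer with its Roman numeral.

iii

The chord is a dominant seventh chord on C.
A dominant resolves down a perfect fifth: C → F. In Db major, F is scale degree 3, i.e. iii.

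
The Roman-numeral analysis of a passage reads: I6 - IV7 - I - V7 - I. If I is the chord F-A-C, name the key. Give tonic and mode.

I is given as F-A-C — a major triad with root F.
If F is scale degree 1 and the mode makes that degree carry a major triad, the tonic is F and the mode is major.

F major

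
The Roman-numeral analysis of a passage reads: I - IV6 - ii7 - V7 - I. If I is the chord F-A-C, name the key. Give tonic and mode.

F major

I is given as F-A-C — a major triad with root F.
If F is scale degree 1 and the mode makes that degree carry a major triad, the tonic is F and the mode is major.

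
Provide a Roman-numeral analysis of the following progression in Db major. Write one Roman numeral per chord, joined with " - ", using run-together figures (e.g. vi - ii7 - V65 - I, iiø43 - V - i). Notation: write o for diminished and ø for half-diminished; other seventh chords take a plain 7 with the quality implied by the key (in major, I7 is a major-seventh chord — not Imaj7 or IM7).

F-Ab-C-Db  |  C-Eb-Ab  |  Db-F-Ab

I65 - V6 - I

F-Ab-C-Db has root Db, degree 1 in Db major, so I65.
C-Eb-Ab: major triad on Ab = scale degree 5 → V6.
Db-F-Ab: root Db is the tonic; major triad there is I.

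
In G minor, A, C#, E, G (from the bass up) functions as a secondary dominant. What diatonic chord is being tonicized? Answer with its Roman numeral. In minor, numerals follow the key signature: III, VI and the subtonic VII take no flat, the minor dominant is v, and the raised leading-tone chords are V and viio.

The chord is a dominant seventh chord on A.
A dominant resolves down a perfect fifth: A → D. In G minor, D is scale degree 5, i.e. V.

V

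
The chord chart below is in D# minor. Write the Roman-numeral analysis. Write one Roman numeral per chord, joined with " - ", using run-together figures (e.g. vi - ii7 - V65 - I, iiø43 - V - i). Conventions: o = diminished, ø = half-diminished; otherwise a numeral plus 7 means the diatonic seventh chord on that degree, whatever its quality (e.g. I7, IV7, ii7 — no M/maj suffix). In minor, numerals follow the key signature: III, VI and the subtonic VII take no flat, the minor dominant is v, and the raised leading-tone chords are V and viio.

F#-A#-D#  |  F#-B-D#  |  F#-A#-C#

F#-A#-D#: minor triad on D# = scale degree 1 → i6.
F#-B-D#: major triad on B = scale degree 6 → VI64.
F#-A#-C# has root F#, degree 3 in D# minor, so III.

i6 - VI64 - III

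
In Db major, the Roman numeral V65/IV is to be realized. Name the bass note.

F

The applied chord V65/IV is rooted on Db: Db-F-Ab-Cb.
The figure 65 means first inversion — the third is in the bass.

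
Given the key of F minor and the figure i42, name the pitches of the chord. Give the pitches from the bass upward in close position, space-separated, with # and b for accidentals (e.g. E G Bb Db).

The numeral's case and figure indicate a minor seventh chord. In F minor its root, the tonic, is F.
That chord is spelled F-Ab-C-Eb.
With the 42 figure the chord is in third inversion; from the bass Eb upward in close position it reads Eb-F-Ab-C.

Eb F Ab C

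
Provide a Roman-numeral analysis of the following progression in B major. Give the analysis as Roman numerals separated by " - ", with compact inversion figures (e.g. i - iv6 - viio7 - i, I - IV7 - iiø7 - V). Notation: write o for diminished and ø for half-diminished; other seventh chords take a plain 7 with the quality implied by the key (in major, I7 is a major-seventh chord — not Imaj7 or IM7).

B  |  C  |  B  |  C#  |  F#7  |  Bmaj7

B: root B is the tonic; major triad there is I.
C: C with this quality isn't in the key; a major triad on b2 is the Neapolitan chord, bII.
B has root B, degree 1 in B major, so I.
C#: a major triad on C#, the applied dominant of V → V/V.
F#7: dominant seventh chord on F# = scale degree 5 → V7.
Bmaj7: major seventh chord on B = scale degree 1 → I7.

I - bII - I - V/V - V7 - I7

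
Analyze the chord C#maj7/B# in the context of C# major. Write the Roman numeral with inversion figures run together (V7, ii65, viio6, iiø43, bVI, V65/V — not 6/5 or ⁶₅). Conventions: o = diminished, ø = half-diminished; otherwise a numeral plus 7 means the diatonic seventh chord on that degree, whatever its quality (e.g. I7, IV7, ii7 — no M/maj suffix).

Stacked in thirds the chord is C#-E#-G#-B#: a major seventh chord on C#.
In C# major, C# is the tonic; the diatonic major seventh chord there is I7.
With B# in the bass the chord is in third inversion, so the figured bass is 42.

I42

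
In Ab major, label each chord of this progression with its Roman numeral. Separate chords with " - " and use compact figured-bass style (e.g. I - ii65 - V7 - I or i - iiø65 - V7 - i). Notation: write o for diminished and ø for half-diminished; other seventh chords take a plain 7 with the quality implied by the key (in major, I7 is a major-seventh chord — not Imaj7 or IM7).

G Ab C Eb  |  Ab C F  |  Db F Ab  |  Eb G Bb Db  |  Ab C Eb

G-Ab-C-Eb has root Ab, degree 1 in Ab major, so I42.
Ab-C-F has root F, degree 6 in Ab major, so vi6.
Db-F-Ab has root Db, degree 4 in Ab major, so IV.
Eb-G-Bb-Db: root Eb is the dominant; dominant seventh chord there is V7.
Ab-C-Eb: major triad on Ab = scale degree 1 → I.

I42 - vi6 - IV - V7 - I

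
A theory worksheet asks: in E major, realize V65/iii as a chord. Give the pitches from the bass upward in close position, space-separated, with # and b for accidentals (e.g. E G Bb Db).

F## A# C# D#

The slash means an applied dominant: we want the dominant of iii. In E major, iii is G# minor, and its dominant is built on D#.
Building a dominant seventh chord on D# gives D#-F##-A#-C#.
With the 65 figure the chord is in first inversion; from the bass F## upward in close position it reads F##-A#-C#-D#.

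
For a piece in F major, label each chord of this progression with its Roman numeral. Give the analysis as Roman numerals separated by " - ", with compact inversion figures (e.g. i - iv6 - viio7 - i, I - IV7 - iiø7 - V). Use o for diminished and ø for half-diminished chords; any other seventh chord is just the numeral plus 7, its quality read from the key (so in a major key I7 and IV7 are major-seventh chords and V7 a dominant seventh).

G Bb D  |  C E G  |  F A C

G-Bb-D: root G is the supertonic; minor triad there is ii.
C-E-G has root C, degree 5 in F major, so V.
F-A-C: root F is the tonic; major triad there is I.

ii - V - I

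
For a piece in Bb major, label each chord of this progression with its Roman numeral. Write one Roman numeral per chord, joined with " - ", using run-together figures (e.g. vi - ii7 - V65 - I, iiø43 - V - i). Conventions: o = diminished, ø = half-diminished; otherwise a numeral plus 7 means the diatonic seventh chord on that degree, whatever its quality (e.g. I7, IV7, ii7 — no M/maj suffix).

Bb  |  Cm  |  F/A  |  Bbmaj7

Bb has root Bb, degree 1 in Bb major, so I.
Cm: root C is the supertonic; minor triad there is ii.
F/A: root F is the dominant; major triad there is V6.
Bbmaj7: major seventh chord on Bb = scale degree 1 → I7.

I - ii - V6 - I7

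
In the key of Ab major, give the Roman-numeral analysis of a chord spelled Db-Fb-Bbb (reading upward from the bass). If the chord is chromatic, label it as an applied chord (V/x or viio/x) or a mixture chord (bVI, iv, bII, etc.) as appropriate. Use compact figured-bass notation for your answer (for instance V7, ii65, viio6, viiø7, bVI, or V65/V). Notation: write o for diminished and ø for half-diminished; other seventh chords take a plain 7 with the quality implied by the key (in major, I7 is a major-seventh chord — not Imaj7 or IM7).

bII6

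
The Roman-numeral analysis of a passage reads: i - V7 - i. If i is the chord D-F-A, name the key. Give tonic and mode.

D minor

The anchor chord is a minor triad on D, labeled i.
If D is scale degree 1 and the mode makes that degree carry a minor triad, the tonic is D and the mode is minor.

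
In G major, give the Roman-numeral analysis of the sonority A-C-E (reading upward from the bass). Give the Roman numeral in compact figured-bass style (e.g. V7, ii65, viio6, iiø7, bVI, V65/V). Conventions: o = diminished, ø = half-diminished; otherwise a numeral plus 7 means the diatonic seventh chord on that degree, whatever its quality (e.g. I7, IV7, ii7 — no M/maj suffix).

ii

Stacked in thirds the chord is A-C-E: a minor triad on A.
A is scale degree 2 in G major, and a minor triad on that degree is written ii.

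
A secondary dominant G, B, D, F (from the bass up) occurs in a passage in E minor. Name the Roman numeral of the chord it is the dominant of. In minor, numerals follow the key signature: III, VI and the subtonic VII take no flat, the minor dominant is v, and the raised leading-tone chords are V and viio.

VI

The chord is a dominant seventh chord on G.
A dominant resolves down a perfect fifth: G → C. In E minor, C is scale degree 6, i.e. VI.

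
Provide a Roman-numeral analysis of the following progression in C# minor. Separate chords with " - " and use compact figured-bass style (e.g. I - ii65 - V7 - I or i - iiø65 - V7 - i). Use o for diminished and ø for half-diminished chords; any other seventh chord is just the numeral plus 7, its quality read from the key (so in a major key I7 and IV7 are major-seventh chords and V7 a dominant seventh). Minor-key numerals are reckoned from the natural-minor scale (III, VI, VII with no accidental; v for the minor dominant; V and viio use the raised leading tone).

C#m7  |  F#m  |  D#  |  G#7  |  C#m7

i7 - iv - V/V - V7 - i7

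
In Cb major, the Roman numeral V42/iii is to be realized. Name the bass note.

Ab

The applied chord V42/iii is rooted on Bb: Bb-D-F-Ab.
The figure 42 means third inversion — the seventh is in the bass.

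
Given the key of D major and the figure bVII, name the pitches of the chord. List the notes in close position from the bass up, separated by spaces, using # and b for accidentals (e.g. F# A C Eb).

Scale degree 7 in D major is C#; lowering it a half step gives C. bVII is a major triad on the lowered seventh degree (the subtonic), borrowed from the parallel minor.
So the chord is C-E-G, a major triad.

C E G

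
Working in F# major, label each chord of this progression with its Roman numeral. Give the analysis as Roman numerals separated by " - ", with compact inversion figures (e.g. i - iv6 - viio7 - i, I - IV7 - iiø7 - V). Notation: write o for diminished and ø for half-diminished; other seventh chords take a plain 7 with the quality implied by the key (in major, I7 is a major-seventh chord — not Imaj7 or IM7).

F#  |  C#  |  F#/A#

I - V - I6

F#: major triad on F# = scale degree 1 → I.
C# has root C#, degree 5 in F# major, so V.
F#/A#: root F# is the tonic; major triad there is I6.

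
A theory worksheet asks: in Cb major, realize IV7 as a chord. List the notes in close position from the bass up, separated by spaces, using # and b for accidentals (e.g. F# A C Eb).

Fb Ab Cb Eb

The numeral's case and figure indicate a major seventh chord. In Cb major its root, the fourth degree, is Fb.
That chord is spelled Fb-Ab-Cb-Eb.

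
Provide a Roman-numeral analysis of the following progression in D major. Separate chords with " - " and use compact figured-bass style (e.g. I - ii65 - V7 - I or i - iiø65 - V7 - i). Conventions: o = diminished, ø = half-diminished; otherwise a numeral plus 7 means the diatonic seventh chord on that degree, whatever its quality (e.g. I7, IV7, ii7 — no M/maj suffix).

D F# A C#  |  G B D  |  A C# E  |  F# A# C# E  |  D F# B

I7 - IV - V - V7/vi - vi6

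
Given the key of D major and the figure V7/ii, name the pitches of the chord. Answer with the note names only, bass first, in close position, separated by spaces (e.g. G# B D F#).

The slash means an applied dominant: we want the dominant of ii. In D major, ii is E minor, and its dominant is built on B.
Building a dominant seventh chord on B gives B-D#-F#-A.

B D# F# A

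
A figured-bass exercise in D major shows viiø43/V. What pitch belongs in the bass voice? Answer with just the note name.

The applied chord viiø43/V is rooted on G#: G#-B-D-F#.
The figure 43 means second inversion — the fifth is in the bass.

D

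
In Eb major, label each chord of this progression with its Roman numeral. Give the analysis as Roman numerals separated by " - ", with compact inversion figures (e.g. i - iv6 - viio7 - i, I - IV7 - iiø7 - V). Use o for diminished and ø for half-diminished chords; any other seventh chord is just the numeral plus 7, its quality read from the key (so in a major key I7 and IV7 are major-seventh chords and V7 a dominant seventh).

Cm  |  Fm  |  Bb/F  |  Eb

vi - ii - V64 - I

Cm: root C is the submediant; minor triad there is vi.
Fm has root F, degree 2 in Eb major, so ii.
Bb/F: root Bb is the dominant; major triad there is V64.
Eb has root Eb, degree 1 in Eb major, so I.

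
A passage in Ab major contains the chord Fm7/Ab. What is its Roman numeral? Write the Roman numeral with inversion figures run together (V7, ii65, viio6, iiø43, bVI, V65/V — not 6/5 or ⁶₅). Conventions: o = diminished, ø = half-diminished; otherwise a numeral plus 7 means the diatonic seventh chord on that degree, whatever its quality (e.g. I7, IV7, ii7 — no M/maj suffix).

vi65

The pitches F-Ab-C-Eb form a minor seventh chord rooted on F.
F is scale degree 6 in Ab major, and a minor seventh chord on that degree is written vi7.
With Ab in the bass the chord is in first inversion, so the figured bass is 65.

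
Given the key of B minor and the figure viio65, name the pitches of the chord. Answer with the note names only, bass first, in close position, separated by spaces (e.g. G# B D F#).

In B minor, the leading-tone chord is built on the raised seventh degree, A#.
That chord is spelled A#-C#-E-G.
With the 65 figure the chord is in first inversion; from the bass C# upward in close position it reads C#-E-G-A#.

C# E G A#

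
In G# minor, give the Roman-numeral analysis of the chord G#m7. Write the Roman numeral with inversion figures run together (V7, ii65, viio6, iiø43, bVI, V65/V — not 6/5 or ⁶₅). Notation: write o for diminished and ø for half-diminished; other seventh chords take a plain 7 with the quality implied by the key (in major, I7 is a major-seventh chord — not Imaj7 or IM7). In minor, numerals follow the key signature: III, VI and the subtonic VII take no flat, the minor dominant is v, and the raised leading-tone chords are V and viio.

Stacked in thirds the chord is G#-B-D#-F#: a minor seventh chord on G#.
In G# minor, G# is the tonic; the diatonic minor seventh chord there is i7.

i7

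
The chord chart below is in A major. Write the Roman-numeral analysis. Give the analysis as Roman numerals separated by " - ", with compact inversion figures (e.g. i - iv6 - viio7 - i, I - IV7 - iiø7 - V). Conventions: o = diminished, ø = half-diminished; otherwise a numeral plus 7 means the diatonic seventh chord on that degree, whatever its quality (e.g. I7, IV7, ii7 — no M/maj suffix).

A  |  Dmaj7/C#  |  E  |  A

I - IV42 - V - I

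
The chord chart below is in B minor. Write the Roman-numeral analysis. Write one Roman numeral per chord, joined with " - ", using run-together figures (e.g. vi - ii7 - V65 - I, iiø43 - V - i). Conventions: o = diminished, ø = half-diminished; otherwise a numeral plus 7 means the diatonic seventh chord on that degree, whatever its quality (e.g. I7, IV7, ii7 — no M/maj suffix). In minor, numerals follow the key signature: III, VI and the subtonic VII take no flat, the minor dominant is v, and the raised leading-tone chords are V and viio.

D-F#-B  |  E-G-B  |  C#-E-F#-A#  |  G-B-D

D-F#-B: root B is the tonic; minor triad there is i6.
E-G-B: minor triad on E = scale degree 4 → iv.
C#-E-F#-A#: root F# is the dominant; dominant seventh chord there is V43.
G-B-D has root G, degree 6 in B minor, so VI.

i6 - iv - V43 - VI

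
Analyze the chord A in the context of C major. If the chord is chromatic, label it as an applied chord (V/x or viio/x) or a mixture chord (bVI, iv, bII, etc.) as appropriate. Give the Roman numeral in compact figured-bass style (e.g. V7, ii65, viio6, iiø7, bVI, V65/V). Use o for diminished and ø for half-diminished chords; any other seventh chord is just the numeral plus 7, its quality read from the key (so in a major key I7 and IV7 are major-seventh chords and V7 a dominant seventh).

V/ii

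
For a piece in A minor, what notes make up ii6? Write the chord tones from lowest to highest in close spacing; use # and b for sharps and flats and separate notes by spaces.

ii6 is the minor supertonic, borrowed from the parallel major (the Dorian ii). In A minor that root is B.
So the chord is B-D-F#.
The figured bass 6 indicates first inversion, placing the third (D) in the bass: D-F#-B.

D F# B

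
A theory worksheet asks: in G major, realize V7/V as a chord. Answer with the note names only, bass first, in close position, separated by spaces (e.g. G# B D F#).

The slash means an applied dominant: we want the dominant of V. In G major, V is D major, and its dominant is built on A.
Building a dominant seventh chord on A gives A-C#-E-G.

A C# E G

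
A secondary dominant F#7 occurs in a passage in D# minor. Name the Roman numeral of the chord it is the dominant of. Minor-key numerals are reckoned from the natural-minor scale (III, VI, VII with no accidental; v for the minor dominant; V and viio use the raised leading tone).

VI

The chord is a dominant seventh chord on F#.
A dominant resolves down a perfect fifth: F# → B. In D# minor, B is scale degree 6, i.e. VI.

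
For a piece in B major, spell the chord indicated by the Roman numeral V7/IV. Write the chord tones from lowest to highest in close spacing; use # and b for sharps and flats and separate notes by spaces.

V7/IV is a secondary dominant — the dominant seventh of IV. IV in B major is E, so the applied chord's root is B, a perfect fifth above.
Building a dominant seventh chord on B gives B-D#-F#-A.

B D# F# A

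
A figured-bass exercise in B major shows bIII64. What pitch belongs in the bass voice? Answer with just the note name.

bIII in B major has root D; the chord is D-F#-A.
The figure 64 means second inversion — the fifth is in the bass.

A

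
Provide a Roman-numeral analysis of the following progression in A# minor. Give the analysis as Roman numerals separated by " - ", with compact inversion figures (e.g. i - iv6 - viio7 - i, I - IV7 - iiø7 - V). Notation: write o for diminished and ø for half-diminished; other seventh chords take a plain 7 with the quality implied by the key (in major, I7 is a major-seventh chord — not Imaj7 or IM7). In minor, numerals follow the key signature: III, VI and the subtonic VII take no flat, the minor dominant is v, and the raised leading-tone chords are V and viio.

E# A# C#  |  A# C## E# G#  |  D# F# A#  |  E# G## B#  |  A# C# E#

i64 - V7/iv - iv - V - i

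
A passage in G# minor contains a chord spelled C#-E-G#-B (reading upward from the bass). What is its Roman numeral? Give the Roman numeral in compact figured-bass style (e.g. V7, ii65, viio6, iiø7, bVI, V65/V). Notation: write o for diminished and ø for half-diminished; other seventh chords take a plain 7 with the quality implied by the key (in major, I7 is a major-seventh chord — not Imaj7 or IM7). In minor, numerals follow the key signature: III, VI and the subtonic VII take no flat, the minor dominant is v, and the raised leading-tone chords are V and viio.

iv7

The pitches C#-E-G#-B form a minor seventh chord rooted on C#.
In G# minor, C# is the subdominant; the diatonic minor seventh chord there is iv7.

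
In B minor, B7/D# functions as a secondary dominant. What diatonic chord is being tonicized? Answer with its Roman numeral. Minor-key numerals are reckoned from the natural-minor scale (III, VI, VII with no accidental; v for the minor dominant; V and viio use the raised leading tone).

iv

The chord is a dominant seventh chord on B.
A dominant resolves down a perfect fifth: B → E. In B minor, E is scale degree 4, i.e. iv.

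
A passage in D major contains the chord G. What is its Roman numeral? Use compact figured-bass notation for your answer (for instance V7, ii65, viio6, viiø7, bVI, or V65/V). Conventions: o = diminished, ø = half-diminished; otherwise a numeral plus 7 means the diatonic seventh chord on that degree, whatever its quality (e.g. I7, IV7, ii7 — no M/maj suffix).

IV

Stacked in thirds the chord is G-B-D: a major triad on G.
In D major, G is the subdominant; the diatonic major triad there is IV.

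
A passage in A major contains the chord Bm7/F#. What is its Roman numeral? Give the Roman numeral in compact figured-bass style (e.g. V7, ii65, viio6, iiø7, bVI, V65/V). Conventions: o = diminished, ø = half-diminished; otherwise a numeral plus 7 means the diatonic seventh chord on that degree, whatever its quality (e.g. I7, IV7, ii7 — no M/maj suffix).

Stacked in thirds the chord is B-D-F#-A: a minor seventh chord on B.
B is scale degree 2 in A major, and a minor seventh chord on that degree is written ii7.
With F# in the bass the chord is in second inversion, so the figured bass is 43.

ii43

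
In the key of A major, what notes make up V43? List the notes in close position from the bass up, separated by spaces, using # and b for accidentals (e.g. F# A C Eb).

B D E G#

In A major, the dominant is E, and the diatonic chord built there is a dominant seventh chord.
That chord is spelled E-G#-B-D.
The figured bass 43 indicates second inversion, placing the fifth (B) in the bass: B-D-E-G#.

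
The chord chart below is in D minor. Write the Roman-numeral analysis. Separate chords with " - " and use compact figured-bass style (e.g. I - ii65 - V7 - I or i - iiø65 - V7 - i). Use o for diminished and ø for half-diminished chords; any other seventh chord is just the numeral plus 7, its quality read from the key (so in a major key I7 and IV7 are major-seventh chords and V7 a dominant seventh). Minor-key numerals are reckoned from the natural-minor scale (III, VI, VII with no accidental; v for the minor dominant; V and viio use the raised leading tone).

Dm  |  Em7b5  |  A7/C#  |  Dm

i - iiø7 - V65 - i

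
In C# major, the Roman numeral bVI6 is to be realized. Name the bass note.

C#

bVI in C# major has root A; the chord is A-C#-E.
The figure 6 means first inversion — the third is in the bass.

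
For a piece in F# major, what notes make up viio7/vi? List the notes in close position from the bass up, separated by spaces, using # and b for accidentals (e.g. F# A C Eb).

viio7/vi is a secondary leading-tone chord. The target vi is D# in F# major; the applied chord is rooted a semitone below, on C##.
Building a fully diminished seventh chord on C## gives C##-E#-G#-B.

C## E# G# B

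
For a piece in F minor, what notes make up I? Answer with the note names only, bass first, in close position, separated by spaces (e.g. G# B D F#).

F A C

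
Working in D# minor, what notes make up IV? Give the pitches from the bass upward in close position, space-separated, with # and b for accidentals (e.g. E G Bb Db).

G# B# D#

IV is the major subdominant, borrowed from the parallel major. In D# minor that root is G#.
So the chord is G#-B#-D#, a major triad.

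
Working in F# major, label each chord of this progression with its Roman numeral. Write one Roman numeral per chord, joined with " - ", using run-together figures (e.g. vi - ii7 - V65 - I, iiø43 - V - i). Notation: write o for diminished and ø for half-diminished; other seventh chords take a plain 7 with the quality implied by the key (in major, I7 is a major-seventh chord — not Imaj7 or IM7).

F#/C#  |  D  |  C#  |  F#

I64 - bVI - V - I

F#/C#: root F# is the tonic; major triad there is I64.
D: major triad on D — chromatic; bVI (borrowed from the parallel minor).
C#: major triad on C# = scale degree 5 → V.
F#: root F# is the tonic; major triad there is I.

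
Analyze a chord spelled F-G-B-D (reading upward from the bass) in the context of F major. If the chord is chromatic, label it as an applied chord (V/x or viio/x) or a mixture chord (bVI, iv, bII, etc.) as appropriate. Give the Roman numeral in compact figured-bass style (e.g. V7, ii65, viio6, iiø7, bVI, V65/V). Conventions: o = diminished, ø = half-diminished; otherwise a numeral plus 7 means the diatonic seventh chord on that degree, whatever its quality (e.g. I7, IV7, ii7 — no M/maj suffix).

V42/V

The pitches G-B-D-F form a dominant seventh chord rooted on G.
G is not a diatonic chord root with this quality in F major, but it lies a perfect fifth above C (V), so the chord functions as an applied dominant of V.
With F in the bass the chord is in third inversion, so the figured bass is 42.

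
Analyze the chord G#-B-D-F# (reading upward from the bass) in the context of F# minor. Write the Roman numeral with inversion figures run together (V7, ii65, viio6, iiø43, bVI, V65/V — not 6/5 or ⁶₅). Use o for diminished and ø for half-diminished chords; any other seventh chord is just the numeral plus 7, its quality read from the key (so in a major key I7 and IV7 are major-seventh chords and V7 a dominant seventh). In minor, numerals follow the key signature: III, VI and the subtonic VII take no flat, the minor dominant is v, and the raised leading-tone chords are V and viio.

The pitches G#-B-D-F# form a half-diminished seventh chord rooted on G#.
In F# minor, G# is the supertonic; the diatonic half-diminished seventh chord there is iiø7.

iiø7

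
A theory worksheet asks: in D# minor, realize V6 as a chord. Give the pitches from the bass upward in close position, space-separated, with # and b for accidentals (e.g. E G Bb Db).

C## E# A#

In D# minor, the fifth degree is A#. The dominant is major (leading tone raised), so V is a major triad.
That chord is spelled A#-C##-E#.
With the 6 figure the chord is in first inversion; from the bass C## upward in close position it reads C##-E#-A#.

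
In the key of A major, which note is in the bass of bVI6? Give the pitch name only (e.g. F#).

A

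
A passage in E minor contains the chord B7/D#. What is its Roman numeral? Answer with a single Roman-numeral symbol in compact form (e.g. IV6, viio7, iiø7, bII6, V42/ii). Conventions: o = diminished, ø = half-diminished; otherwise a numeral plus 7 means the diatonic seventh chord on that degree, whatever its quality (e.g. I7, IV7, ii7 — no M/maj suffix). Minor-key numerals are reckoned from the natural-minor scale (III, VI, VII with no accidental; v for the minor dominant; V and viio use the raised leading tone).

V65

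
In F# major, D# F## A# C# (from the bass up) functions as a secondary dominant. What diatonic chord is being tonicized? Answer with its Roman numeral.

The chord is a dominant seventh chord on D#.
A dominant resolves down a perfect fifth: D# → G#. In F# major, G# is scale degree 2, i.e. ii.

ii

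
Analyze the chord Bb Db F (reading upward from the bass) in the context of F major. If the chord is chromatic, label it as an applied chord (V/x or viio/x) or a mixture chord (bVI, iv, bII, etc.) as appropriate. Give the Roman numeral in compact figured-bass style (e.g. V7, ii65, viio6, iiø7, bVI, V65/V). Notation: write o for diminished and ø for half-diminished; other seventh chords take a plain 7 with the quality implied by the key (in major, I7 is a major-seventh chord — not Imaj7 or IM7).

iv

Stacked in thirds the chord is Bb-Db-F: a minor triad on Bb.
Bb is the fourth degree of F major. This is the minor subdominant, borrowed from the parallel minor.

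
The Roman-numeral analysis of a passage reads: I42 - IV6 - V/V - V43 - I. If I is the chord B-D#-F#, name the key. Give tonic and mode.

The chord B is a major triad rooted on B; its label is I.
If B is scale degree 1 and the mode makes that degree carry a major triad, the tonic is B and the mode is major.

B major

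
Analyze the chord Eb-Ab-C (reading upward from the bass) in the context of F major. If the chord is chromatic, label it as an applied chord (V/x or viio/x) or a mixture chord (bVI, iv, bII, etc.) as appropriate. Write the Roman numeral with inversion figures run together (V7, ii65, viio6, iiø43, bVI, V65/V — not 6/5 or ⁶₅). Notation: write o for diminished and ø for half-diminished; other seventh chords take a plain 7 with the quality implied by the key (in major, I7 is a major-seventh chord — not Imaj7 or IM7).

bIII64

The pitches Ab-C-Eb form a major triad rooted on Ab.
Ab is the lowered third degree of F major (diatonic 3 would be A). This is a major triad on the lowered third degree, borrowed from the parallel minor.
With Eb in the bass the chord is in second inversion, so the figured bass is 64.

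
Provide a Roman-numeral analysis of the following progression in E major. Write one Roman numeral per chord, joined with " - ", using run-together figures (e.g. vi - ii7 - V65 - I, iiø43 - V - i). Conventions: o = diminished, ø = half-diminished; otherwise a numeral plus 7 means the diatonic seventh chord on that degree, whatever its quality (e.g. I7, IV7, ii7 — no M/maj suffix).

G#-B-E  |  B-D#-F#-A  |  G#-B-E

G#-B-E has root E, degree 1 in E major, so I6.
B-D#-F#-A: dominant seventh chord on B = scale degree 5 → V7.
G#-B-E: root E is the tonic; major triad there is I6.

I6 - V7 - I6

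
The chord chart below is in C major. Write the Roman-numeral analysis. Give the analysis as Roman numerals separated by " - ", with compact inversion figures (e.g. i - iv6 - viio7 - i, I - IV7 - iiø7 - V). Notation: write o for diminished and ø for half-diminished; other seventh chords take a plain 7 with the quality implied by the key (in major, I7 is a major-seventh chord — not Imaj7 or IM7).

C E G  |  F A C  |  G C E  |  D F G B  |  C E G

I - IV - I64 - V43 - I

C-E-G: major triad on C = scale degree 1 → I.
F-A-C: major triad on F = scale degree 4 → IV.
G-C-E: major triad on C = scale degree 1 → I64.
D-F-G-B: root G is the dominant; dominant seventh chord there is V43.
C-E-G has root C, degree 1 in C major, so I.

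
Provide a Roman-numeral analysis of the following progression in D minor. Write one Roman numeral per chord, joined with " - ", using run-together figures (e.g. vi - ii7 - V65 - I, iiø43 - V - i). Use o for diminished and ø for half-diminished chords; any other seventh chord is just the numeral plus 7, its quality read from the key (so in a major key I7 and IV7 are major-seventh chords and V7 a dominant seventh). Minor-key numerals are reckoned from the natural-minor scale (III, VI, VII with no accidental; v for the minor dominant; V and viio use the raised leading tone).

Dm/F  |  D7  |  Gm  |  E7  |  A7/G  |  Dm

Dm/F: root D is the tonic; minor triad there is i6.
D7: chromatic; D is V of iv, so V7/iv.
Gm: minor triad on G = scale degree 4 → iv.
E7 is the secondary dominant of V (dominant seventh chord on E): V7/V.
A7/G: dominant seventh chord on A = scale degree 5 → V42.
Dm: root D is the tonic; minor triad there is i.

i6 - V7/iv - iv - V7/V - V42 - i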